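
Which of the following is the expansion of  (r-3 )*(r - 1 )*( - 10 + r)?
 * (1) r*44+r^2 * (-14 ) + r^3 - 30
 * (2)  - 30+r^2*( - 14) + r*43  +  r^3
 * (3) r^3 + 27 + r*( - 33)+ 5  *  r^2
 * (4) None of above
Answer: 2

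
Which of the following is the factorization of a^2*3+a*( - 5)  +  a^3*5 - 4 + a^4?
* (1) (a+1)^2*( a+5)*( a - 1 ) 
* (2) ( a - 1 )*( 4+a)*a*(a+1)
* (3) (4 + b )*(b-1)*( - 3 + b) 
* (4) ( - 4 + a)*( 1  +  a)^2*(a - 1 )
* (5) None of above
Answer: 5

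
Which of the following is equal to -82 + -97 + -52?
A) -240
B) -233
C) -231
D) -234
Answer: C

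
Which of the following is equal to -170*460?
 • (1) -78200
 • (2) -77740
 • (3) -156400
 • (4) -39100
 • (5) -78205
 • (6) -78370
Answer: 1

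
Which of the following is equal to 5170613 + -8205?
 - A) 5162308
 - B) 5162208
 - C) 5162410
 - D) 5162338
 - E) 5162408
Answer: E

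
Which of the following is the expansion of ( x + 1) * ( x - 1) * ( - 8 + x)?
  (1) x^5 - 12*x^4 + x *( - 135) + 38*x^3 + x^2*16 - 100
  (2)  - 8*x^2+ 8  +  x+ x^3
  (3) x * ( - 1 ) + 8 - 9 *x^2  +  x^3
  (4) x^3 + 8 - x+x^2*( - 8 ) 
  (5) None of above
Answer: 4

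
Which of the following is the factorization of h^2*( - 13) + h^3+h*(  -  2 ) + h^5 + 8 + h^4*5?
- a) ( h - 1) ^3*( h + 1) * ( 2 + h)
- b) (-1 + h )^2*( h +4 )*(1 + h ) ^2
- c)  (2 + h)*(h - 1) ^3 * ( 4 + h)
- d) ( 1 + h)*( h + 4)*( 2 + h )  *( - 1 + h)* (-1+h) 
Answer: d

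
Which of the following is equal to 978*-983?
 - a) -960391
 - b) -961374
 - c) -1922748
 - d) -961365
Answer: b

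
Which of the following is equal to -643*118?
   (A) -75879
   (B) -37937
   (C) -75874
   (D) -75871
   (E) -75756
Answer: C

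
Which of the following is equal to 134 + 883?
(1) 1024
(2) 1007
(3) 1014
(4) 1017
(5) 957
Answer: 4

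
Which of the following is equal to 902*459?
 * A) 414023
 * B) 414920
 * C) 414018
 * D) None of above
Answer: C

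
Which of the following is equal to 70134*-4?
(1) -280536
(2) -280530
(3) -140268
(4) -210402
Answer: 1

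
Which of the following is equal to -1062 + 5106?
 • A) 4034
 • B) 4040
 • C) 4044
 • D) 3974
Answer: C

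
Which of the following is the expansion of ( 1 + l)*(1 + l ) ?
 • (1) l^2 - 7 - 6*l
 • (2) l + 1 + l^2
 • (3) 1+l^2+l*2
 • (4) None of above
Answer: 3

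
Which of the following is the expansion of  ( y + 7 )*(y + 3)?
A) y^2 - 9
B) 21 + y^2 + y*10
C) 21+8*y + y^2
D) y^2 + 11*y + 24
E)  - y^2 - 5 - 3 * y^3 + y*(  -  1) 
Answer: B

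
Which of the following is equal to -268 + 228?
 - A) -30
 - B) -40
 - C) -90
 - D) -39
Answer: B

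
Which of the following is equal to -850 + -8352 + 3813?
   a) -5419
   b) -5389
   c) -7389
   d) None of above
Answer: b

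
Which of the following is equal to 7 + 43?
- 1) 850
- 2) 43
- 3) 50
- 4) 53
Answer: 3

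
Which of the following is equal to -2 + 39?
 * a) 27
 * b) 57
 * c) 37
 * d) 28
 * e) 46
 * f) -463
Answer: c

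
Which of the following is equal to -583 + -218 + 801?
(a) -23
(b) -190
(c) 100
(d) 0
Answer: d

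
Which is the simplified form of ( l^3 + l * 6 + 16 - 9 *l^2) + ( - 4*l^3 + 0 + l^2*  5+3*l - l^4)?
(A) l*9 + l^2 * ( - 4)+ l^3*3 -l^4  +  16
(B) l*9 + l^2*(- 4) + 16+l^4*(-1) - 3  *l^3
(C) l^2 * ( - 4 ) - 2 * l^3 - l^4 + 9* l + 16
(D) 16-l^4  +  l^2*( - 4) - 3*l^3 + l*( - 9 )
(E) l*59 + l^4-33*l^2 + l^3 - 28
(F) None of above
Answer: B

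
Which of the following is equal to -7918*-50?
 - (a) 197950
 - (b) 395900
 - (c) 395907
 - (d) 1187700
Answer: b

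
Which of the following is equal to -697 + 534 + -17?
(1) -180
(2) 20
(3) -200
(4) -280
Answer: 1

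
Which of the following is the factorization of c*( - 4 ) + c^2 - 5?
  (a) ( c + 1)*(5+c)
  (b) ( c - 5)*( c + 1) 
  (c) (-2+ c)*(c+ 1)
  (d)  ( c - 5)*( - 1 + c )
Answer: b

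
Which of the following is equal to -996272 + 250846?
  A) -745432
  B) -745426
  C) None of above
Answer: B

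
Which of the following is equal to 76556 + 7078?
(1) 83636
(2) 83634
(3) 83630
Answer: 2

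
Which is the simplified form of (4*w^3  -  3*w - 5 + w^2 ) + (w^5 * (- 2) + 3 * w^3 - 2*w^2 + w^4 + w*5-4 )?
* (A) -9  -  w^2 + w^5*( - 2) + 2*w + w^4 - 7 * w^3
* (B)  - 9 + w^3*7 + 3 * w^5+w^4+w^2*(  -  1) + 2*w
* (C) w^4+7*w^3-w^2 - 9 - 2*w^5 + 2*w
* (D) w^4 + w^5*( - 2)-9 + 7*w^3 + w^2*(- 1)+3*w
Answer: C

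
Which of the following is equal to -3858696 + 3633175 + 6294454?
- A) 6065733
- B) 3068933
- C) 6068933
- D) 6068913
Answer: C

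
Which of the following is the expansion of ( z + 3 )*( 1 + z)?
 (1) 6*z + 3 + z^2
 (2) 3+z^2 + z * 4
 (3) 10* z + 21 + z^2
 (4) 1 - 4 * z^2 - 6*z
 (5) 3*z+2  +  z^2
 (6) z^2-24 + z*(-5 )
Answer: 2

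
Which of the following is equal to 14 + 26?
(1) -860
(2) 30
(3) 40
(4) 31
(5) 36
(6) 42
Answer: 3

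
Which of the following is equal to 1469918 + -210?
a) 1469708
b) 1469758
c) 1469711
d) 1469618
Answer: a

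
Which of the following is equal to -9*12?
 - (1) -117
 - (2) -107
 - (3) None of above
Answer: 3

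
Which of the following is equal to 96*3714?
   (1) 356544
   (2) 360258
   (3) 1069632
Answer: 1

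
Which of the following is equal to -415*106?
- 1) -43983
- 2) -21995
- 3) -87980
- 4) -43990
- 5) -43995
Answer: 4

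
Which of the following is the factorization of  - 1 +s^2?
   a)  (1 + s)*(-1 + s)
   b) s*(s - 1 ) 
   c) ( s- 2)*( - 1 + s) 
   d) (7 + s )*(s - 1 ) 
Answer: a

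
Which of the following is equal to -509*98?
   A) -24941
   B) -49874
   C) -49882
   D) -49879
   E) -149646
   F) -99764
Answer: C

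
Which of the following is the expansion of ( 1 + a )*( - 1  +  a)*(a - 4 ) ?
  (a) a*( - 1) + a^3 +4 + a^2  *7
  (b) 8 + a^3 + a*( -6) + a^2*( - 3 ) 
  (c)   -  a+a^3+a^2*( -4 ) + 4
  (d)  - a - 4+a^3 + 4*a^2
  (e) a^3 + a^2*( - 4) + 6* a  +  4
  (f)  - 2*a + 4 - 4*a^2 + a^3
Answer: c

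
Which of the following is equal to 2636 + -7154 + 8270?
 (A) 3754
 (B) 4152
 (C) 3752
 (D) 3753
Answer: C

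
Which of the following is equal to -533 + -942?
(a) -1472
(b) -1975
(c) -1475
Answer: c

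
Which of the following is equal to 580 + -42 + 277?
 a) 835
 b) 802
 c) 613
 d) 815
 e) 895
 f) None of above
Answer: d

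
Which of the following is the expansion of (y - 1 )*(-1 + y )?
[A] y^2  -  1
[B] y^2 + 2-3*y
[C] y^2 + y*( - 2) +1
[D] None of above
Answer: C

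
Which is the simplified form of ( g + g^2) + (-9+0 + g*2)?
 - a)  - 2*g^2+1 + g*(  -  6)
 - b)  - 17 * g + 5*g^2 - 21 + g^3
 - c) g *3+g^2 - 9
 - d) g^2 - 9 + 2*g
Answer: c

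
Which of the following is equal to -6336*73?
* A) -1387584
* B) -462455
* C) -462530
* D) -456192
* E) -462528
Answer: E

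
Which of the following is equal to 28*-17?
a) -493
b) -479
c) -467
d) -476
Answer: d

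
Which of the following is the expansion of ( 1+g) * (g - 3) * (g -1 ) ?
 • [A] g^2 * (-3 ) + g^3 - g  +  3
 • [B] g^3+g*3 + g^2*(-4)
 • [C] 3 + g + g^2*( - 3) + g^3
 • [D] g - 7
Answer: A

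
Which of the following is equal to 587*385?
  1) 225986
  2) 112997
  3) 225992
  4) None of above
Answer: 4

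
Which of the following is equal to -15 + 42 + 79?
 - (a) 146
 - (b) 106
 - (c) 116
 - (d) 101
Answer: b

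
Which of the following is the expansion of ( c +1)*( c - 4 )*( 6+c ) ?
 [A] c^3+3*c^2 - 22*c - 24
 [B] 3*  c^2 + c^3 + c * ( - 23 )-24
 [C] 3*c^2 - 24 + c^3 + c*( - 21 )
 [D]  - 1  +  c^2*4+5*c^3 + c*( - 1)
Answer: A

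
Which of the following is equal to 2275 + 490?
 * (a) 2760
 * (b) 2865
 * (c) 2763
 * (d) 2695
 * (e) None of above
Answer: e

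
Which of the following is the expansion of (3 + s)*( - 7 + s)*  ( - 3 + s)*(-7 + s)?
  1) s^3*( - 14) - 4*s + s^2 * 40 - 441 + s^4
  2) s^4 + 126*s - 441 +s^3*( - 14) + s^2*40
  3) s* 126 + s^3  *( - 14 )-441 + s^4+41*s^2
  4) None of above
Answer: 2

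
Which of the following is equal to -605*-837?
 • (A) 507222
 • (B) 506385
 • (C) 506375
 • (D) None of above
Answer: B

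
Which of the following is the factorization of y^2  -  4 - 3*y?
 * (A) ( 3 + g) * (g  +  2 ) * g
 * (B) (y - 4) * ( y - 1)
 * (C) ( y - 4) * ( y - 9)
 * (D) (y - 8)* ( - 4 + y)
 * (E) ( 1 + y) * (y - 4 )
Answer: E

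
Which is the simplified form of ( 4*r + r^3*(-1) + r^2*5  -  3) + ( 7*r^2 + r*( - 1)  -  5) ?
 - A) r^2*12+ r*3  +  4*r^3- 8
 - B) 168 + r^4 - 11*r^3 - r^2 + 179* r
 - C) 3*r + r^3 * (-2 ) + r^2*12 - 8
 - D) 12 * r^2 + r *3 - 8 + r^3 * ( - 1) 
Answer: D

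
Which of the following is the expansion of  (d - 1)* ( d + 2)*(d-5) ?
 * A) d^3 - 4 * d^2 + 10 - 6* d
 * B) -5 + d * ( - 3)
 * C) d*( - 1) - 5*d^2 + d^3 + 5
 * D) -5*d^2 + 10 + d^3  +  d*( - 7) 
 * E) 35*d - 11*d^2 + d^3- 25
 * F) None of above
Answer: F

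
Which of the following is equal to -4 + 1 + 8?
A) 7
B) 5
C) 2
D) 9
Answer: B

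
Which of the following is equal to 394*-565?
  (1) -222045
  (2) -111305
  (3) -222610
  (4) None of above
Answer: 3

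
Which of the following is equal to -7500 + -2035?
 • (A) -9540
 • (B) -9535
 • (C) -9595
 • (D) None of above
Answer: B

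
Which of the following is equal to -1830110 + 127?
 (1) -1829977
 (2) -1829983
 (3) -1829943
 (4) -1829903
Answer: 2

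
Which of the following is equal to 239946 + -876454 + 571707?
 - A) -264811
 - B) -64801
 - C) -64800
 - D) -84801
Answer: B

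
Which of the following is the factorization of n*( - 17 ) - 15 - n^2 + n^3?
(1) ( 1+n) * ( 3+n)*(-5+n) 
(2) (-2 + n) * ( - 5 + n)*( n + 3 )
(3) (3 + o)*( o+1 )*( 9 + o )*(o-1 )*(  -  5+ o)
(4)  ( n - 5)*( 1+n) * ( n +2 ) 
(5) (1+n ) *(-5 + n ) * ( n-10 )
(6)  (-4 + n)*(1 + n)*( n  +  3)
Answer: 1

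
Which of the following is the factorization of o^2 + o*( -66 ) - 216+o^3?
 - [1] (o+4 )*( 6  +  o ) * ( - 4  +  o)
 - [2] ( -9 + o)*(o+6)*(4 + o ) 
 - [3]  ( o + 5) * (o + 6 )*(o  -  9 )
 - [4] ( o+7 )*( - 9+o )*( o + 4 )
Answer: 2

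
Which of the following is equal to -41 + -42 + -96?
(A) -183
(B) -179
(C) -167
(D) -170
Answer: B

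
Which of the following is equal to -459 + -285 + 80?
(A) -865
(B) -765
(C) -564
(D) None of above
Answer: D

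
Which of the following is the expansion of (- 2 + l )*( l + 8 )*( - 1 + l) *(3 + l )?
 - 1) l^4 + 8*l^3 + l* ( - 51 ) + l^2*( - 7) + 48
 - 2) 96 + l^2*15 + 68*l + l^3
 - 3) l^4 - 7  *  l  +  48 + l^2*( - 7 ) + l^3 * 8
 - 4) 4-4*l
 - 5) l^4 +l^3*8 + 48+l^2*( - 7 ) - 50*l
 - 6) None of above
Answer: 5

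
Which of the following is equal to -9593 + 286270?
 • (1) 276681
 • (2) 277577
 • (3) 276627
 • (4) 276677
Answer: 4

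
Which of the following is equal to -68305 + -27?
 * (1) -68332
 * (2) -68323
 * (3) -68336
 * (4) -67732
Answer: 1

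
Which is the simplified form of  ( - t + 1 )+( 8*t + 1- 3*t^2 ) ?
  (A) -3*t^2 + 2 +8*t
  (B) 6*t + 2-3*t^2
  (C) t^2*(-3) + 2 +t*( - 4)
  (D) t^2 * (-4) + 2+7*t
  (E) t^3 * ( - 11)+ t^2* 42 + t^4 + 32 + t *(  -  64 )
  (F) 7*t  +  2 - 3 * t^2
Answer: F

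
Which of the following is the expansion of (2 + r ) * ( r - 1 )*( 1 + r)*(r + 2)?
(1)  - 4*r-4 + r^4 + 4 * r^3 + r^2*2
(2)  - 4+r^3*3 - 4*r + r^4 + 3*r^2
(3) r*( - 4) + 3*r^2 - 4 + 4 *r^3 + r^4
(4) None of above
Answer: 3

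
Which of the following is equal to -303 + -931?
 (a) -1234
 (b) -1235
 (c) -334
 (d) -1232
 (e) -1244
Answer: a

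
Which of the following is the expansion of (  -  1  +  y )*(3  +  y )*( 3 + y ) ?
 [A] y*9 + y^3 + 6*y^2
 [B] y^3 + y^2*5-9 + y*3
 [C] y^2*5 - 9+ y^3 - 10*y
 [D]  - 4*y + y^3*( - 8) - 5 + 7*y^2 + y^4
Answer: B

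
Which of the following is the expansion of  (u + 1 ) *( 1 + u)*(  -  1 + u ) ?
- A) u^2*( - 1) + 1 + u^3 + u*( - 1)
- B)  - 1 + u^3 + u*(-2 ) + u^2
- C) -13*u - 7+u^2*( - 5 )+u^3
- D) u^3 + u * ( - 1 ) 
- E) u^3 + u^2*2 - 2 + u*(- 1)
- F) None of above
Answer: F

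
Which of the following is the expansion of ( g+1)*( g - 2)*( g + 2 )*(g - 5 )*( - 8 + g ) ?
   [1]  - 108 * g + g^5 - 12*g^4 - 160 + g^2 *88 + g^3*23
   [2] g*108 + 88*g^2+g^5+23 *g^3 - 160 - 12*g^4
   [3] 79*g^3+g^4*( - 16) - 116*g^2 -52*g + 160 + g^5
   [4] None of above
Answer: 1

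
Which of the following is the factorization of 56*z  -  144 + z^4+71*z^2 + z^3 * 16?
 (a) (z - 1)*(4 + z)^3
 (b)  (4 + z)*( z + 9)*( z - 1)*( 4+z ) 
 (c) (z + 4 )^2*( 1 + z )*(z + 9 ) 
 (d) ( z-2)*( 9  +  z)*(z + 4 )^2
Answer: b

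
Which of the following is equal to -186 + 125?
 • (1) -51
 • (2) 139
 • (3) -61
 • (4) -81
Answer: 3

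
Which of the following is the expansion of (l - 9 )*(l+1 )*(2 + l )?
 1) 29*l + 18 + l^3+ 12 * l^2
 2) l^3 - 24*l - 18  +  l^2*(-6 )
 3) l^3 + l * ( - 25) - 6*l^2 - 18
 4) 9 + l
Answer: 3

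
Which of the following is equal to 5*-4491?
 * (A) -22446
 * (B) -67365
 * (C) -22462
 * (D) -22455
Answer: D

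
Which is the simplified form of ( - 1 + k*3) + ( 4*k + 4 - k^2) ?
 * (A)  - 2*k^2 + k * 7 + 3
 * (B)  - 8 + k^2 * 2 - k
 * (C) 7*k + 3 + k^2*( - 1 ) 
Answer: C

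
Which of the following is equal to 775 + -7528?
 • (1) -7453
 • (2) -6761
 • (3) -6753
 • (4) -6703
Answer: 3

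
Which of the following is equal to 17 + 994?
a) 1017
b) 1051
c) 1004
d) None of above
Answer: d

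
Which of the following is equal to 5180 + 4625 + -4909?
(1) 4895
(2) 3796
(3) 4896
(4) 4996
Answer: 3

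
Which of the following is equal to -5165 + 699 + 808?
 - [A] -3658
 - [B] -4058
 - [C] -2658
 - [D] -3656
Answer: A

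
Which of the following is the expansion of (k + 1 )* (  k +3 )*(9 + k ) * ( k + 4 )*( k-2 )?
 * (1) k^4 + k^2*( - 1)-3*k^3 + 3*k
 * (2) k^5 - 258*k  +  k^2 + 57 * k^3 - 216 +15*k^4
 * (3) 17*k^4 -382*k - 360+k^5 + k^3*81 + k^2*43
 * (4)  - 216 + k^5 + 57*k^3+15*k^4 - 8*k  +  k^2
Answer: 2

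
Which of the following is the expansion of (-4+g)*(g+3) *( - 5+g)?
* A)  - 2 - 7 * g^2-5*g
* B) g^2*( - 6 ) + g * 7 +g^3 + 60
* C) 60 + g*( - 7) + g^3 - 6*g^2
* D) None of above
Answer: C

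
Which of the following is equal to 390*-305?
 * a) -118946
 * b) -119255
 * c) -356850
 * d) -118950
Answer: d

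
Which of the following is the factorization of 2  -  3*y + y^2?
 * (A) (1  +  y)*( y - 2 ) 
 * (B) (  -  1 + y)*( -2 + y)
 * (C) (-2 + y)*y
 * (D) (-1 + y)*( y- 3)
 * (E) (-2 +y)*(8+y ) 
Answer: B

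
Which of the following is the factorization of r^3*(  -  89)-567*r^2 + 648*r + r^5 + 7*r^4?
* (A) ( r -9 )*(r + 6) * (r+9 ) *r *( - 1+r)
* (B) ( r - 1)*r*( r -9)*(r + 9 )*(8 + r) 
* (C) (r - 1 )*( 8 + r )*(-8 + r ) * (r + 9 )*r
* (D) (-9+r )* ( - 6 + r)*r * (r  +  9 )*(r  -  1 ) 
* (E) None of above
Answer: B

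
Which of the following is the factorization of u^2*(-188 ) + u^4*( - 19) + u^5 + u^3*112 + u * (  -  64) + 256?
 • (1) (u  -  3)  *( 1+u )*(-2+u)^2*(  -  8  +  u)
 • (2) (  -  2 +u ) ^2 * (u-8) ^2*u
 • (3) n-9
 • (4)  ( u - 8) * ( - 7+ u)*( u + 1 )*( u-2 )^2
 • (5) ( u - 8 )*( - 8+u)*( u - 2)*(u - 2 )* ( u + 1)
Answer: 5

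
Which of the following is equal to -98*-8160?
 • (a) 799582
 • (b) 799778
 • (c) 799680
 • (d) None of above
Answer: c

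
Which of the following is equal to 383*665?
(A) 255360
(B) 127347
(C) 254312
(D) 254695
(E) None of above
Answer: D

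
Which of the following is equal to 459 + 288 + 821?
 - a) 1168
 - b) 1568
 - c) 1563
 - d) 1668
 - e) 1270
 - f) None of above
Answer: b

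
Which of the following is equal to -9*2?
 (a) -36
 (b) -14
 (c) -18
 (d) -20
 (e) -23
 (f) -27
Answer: c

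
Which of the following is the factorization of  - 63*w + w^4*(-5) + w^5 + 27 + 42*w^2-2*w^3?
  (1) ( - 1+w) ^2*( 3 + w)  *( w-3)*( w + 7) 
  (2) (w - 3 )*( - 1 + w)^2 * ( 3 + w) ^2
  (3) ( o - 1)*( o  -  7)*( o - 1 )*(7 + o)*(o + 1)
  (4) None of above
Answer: 4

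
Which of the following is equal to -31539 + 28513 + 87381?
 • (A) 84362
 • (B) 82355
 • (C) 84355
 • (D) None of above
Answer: C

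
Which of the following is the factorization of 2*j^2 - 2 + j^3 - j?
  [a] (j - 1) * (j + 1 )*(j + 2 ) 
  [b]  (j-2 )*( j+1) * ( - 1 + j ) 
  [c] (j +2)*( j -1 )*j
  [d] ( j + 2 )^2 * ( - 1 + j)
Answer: a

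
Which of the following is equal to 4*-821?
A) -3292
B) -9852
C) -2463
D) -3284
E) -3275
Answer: D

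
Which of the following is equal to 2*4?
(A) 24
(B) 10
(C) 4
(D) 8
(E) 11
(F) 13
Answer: D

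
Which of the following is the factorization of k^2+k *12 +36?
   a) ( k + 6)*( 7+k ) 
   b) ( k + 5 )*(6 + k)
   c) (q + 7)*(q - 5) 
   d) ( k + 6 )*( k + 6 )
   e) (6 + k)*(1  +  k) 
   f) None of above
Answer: d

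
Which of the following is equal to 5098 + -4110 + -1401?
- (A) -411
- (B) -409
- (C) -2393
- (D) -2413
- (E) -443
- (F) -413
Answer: F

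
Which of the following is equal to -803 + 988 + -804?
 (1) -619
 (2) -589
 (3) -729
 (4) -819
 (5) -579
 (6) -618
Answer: 1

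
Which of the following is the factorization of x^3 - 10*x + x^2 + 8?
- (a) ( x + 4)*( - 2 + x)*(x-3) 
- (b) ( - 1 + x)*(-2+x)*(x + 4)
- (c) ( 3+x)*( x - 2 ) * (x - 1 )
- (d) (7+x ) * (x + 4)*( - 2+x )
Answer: b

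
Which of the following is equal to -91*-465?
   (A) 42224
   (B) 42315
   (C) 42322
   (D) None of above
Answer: B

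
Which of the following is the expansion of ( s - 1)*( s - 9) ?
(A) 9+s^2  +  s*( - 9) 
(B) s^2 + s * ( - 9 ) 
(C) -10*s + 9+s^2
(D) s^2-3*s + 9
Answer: C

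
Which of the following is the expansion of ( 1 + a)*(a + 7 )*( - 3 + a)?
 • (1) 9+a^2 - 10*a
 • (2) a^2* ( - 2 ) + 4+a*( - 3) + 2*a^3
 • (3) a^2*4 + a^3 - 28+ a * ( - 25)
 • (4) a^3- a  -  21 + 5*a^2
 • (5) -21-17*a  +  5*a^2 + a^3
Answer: 5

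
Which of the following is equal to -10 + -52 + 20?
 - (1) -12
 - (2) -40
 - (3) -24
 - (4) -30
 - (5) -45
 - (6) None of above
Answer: 6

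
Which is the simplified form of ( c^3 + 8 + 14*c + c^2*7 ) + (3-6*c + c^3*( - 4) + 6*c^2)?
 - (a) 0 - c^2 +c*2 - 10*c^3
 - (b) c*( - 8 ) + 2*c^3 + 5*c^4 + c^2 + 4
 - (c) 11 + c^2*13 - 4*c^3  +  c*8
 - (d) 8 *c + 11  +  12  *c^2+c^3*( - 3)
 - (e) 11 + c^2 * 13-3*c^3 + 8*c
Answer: e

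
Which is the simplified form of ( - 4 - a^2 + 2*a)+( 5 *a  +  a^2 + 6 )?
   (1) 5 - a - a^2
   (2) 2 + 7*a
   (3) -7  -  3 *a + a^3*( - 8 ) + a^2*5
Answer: 2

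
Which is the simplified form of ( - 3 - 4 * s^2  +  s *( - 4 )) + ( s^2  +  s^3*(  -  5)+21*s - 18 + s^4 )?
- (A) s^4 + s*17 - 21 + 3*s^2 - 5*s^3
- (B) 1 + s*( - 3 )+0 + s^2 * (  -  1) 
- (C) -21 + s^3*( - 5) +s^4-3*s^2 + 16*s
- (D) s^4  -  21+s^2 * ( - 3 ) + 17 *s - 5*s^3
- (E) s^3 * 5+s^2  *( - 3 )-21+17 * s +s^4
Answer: D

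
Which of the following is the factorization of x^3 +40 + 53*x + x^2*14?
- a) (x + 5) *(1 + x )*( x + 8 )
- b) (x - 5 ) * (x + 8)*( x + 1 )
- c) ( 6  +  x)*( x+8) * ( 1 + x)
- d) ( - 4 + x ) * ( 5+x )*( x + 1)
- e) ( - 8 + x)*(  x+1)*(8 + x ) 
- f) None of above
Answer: a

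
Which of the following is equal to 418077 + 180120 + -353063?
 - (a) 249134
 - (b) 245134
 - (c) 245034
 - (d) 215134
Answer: b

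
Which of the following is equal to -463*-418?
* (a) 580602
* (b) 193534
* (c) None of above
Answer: b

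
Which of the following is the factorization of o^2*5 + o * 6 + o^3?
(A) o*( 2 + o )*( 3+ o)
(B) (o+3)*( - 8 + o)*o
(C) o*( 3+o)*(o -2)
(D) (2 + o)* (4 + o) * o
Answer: A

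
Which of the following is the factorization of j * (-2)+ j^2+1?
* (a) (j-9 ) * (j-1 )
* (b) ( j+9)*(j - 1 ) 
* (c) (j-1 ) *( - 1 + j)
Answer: c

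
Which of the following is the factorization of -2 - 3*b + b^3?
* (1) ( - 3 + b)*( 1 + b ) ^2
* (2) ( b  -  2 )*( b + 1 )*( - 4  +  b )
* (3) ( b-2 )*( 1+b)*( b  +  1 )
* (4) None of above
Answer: 3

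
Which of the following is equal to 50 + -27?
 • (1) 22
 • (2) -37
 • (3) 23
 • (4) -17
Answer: 3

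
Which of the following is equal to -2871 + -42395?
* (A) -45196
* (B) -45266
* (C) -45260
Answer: B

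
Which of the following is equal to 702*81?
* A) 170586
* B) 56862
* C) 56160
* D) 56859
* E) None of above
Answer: B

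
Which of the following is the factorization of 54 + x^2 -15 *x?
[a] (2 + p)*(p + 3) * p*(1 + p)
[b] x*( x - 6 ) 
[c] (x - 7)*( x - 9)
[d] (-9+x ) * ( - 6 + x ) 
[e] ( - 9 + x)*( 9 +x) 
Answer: d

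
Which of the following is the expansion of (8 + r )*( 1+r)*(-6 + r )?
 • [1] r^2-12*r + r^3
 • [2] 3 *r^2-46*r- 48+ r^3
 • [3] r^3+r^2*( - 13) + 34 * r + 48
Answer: 2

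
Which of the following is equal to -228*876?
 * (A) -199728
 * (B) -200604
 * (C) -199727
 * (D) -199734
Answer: A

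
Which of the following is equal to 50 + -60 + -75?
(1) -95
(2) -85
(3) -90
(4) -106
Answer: 2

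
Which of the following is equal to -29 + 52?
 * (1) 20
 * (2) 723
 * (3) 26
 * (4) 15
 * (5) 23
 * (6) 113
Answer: 5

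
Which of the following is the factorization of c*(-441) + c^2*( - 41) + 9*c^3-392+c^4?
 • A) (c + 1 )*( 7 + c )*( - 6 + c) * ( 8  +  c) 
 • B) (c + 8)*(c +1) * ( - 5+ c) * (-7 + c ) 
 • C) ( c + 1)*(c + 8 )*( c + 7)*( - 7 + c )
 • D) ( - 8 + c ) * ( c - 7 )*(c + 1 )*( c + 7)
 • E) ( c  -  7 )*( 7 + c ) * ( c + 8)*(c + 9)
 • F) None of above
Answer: C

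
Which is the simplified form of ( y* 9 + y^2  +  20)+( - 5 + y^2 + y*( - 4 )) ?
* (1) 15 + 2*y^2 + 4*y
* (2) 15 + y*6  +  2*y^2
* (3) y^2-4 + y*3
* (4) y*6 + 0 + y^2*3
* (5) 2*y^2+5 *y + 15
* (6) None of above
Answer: 5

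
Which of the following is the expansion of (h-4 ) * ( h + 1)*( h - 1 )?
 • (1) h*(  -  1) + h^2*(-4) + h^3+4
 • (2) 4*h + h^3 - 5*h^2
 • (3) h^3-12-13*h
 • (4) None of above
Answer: 1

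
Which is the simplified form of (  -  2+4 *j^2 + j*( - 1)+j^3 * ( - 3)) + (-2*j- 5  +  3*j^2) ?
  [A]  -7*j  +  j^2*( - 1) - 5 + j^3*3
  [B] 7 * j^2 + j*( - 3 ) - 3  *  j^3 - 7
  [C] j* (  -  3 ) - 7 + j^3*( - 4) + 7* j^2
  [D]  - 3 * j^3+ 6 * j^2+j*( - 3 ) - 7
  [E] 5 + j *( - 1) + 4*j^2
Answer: B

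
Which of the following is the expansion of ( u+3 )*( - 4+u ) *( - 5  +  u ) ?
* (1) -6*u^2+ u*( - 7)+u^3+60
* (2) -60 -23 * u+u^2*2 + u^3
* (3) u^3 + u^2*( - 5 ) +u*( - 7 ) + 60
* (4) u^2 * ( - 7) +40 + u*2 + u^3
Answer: 1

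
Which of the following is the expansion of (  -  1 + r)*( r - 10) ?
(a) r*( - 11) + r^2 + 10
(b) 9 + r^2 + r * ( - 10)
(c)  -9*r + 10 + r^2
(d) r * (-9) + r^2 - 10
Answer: a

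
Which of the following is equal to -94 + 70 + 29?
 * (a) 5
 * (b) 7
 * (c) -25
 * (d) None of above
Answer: a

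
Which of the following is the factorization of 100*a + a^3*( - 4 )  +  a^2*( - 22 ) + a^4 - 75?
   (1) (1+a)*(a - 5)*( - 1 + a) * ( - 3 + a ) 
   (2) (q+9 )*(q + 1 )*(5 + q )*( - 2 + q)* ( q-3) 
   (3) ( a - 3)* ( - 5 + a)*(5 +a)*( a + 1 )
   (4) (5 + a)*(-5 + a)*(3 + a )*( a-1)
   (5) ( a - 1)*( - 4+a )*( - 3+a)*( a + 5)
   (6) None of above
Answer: 6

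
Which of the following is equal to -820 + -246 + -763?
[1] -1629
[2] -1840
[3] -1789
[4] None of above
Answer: 4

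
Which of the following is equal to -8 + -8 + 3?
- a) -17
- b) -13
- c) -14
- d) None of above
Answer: b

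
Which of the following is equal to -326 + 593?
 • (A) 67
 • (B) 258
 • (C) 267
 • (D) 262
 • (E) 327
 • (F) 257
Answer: C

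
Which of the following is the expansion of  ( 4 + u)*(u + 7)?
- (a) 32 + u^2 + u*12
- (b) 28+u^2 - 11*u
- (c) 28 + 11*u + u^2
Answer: c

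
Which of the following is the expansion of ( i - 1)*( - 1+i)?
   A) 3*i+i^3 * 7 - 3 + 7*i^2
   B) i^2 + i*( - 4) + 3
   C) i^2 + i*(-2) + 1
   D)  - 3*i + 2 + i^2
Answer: C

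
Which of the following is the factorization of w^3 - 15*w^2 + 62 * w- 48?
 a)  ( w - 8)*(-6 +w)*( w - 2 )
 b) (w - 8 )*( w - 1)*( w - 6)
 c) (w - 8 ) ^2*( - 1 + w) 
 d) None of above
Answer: b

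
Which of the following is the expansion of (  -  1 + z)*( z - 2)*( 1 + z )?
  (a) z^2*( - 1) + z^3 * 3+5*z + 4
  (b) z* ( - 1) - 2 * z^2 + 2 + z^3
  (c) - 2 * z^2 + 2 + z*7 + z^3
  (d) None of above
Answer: b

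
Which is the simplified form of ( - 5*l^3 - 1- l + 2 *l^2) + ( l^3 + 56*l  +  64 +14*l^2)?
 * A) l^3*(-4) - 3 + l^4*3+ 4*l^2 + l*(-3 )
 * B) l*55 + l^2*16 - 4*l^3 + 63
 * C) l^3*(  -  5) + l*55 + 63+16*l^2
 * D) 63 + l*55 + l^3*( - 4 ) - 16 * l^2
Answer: B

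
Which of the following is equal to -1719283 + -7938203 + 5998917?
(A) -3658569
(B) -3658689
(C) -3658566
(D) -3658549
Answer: A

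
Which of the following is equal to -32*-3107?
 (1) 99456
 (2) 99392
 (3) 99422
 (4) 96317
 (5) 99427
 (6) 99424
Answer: 6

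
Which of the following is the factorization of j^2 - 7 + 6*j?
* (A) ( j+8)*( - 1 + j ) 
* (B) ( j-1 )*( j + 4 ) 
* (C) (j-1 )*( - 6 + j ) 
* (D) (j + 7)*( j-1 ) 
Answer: D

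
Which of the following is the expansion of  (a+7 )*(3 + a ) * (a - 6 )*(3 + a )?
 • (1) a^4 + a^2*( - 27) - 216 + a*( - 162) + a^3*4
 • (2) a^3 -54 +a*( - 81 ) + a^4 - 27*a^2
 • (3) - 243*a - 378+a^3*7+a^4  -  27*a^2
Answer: 3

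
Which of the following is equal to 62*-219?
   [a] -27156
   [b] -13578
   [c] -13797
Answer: b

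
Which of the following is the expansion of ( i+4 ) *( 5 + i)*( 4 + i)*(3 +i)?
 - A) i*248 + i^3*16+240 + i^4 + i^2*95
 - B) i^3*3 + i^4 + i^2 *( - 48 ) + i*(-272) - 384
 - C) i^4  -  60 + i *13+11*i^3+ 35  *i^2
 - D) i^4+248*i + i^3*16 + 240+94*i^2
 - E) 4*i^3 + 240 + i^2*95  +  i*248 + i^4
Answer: A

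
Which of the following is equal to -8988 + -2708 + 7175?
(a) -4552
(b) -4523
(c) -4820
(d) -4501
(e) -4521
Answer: e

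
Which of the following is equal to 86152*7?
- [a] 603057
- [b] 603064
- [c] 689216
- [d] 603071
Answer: b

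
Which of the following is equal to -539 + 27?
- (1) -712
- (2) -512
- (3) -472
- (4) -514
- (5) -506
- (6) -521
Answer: 2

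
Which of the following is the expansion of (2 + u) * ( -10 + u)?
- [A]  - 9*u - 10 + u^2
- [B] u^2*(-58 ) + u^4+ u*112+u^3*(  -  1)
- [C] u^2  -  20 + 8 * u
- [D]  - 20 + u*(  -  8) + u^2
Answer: D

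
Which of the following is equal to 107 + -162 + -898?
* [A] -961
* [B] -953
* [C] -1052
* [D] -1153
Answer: B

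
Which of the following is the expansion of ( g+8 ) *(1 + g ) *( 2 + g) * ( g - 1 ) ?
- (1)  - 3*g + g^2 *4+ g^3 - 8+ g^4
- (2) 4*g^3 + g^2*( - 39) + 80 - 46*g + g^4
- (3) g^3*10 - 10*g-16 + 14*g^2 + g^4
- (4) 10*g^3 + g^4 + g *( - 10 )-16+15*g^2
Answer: 4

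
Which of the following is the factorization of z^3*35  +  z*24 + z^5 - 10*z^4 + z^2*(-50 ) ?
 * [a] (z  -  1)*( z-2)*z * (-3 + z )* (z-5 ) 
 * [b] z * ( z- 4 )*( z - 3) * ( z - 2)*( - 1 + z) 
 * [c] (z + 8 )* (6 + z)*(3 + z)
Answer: b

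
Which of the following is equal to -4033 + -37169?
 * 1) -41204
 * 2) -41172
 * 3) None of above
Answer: 3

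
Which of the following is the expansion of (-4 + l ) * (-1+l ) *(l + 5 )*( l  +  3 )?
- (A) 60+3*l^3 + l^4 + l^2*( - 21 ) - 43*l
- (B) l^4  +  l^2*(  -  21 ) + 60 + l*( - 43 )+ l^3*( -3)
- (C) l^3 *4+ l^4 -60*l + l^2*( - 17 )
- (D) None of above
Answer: A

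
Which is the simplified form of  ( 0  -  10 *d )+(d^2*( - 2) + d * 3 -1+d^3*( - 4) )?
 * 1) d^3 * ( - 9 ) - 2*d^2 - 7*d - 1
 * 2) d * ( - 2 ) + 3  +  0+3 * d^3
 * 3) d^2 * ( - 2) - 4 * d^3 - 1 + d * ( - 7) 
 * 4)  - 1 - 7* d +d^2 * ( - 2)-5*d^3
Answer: 3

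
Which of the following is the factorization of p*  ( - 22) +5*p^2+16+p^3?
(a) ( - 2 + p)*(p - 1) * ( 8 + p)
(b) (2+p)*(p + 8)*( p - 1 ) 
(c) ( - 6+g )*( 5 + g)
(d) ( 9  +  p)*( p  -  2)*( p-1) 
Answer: a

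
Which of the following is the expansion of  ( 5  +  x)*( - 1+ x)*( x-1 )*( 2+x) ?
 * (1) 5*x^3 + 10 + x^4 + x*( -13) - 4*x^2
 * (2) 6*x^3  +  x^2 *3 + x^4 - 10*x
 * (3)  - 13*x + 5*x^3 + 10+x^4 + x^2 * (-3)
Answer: 3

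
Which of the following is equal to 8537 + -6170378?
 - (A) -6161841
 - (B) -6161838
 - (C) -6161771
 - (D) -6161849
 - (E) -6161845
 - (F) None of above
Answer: A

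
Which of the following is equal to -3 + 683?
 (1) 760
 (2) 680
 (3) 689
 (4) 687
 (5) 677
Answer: 2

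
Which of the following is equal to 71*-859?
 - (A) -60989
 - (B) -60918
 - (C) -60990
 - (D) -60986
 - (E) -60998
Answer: A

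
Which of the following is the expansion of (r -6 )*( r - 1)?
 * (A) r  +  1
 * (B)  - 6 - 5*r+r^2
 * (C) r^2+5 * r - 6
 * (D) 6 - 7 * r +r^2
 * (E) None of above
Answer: D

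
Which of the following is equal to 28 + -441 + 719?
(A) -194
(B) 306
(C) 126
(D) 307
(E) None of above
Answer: B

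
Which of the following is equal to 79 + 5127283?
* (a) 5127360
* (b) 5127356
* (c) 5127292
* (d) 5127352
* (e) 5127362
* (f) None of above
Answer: e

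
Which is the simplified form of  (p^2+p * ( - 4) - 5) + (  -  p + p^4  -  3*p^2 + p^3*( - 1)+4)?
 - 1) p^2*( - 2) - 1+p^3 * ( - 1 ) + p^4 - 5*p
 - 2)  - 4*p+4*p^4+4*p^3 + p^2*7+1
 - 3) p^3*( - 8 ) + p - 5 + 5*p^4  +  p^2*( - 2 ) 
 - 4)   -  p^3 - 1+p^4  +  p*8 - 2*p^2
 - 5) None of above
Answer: 1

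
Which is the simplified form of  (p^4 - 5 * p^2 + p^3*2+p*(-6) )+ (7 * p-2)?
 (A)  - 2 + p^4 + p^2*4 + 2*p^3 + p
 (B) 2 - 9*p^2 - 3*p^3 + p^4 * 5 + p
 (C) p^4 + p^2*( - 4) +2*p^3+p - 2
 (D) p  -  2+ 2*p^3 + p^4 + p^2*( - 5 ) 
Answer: D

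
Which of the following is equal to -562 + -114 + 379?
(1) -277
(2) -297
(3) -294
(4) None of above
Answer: 2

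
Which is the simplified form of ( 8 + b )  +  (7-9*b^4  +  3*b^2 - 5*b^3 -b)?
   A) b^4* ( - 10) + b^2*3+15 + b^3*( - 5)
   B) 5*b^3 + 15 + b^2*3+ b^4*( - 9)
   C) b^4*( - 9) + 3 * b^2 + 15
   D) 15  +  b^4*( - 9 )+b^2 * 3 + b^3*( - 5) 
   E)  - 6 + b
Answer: D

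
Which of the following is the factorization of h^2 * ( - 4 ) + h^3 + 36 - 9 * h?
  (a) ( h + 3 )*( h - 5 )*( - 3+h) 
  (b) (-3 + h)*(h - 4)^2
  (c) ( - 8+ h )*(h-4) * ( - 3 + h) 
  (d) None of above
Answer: d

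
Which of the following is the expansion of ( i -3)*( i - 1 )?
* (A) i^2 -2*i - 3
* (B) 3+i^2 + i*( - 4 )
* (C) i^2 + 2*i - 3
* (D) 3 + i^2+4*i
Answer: B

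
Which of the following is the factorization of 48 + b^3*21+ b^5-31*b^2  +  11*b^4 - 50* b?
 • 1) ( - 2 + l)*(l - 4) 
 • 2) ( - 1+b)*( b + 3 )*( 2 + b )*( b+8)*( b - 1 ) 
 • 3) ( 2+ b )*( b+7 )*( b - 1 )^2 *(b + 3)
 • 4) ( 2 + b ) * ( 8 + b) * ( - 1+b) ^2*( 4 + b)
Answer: 2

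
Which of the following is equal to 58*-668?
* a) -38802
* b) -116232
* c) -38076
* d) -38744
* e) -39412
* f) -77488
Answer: d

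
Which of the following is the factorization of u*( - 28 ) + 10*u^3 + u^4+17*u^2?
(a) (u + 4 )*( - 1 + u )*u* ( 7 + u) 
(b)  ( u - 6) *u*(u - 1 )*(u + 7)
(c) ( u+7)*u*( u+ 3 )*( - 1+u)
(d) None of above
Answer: a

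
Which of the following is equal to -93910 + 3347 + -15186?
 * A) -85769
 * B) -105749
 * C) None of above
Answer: B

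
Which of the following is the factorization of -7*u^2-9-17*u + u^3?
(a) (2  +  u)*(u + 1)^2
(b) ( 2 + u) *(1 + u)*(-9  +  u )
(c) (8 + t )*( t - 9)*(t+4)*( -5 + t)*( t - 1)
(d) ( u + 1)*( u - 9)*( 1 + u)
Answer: d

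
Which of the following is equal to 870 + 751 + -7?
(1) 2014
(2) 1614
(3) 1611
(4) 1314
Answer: 2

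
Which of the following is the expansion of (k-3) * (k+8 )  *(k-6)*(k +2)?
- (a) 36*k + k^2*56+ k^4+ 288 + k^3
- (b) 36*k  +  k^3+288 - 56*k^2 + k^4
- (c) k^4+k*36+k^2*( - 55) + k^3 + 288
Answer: b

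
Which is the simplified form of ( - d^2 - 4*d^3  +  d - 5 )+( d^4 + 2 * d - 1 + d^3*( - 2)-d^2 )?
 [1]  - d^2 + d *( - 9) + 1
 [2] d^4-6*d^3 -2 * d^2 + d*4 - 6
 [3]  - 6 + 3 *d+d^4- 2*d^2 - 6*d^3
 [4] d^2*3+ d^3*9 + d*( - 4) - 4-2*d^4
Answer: 3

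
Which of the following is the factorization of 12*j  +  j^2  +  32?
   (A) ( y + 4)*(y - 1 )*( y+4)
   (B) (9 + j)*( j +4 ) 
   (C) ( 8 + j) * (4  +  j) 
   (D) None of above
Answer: C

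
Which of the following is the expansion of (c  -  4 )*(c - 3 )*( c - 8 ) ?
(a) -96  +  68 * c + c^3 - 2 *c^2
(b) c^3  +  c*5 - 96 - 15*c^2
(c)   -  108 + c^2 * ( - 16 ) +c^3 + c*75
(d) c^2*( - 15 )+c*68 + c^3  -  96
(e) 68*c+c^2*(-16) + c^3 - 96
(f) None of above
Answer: d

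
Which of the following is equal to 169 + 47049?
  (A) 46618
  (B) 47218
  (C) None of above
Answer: B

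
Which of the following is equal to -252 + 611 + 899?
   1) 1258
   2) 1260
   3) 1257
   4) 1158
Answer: 1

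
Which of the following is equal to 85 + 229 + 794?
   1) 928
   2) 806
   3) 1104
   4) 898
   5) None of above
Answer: 5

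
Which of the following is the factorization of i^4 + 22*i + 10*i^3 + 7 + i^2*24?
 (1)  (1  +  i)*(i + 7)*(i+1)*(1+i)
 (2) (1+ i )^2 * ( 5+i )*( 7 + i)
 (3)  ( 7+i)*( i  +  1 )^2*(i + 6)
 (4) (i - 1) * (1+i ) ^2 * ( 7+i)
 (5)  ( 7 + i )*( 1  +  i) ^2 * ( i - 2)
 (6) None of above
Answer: 1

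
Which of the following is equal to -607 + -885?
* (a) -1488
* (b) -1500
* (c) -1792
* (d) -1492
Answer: d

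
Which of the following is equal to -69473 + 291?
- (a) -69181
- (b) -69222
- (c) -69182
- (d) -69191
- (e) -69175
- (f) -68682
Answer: c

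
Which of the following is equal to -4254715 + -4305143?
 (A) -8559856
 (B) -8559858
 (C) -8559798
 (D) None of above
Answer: B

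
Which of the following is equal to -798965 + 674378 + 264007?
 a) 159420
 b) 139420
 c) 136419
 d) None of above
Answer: b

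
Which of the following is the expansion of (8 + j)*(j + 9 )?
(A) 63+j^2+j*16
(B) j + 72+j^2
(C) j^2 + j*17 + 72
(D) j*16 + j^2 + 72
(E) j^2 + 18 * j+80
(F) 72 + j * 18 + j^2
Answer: C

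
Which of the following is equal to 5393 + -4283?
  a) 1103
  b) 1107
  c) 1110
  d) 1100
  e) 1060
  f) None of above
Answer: c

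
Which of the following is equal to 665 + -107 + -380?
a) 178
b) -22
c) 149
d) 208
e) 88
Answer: a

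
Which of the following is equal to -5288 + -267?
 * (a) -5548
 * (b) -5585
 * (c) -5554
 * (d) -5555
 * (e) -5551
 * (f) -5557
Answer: d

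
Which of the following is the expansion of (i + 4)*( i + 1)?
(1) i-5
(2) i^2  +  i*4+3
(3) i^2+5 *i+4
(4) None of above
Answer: 3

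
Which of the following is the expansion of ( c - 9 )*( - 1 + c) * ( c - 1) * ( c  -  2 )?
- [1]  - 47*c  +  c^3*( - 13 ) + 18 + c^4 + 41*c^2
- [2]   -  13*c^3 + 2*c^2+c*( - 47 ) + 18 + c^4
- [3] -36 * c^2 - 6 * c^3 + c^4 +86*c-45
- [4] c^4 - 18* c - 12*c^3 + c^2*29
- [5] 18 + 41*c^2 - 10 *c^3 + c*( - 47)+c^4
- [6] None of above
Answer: 1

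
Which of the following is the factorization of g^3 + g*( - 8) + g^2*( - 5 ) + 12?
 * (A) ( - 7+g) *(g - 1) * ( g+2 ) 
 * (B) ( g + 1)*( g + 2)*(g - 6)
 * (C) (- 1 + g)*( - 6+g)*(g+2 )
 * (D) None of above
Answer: C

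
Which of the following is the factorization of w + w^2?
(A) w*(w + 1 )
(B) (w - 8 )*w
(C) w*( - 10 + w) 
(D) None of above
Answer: A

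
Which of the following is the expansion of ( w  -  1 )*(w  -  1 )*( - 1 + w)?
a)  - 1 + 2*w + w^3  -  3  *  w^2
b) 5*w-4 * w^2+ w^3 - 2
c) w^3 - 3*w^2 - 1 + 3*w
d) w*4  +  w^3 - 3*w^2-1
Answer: c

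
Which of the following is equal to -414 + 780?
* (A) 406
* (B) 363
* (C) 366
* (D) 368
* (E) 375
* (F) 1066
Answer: C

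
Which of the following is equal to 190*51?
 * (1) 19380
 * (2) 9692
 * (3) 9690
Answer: 3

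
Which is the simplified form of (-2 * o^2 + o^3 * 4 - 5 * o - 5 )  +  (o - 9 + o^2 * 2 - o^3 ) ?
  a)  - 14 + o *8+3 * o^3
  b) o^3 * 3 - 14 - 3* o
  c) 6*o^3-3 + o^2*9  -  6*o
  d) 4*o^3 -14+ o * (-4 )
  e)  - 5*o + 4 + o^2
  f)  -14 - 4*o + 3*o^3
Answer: f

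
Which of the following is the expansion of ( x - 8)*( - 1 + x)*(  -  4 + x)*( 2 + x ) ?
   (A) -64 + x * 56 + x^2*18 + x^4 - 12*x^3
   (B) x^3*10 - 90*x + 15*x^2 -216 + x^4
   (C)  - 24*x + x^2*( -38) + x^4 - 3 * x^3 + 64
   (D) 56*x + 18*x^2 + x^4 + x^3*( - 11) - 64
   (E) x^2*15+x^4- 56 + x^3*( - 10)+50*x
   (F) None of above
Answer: D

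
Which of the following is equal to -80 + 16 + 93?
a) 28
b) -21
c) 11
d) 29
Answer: d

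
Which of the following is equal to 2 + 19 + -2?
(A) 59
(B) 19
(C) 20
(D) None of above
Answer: B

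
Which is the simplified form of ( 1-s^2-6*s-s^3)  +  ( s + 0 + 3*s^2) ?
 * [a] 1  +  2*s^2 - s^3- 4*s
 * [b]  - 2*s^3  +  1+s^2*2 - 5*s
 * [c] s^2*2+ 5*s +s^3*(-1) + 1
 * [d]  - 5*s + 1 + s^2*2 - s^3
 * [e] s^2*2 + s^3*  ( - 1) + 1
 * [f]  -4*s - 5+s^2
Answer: d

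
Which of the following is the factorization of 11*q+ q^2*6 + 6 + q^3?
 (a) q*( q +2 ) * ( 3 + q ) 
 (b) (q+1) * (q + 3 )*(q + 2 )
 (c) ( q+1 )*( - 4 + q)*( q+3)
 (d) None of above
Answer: b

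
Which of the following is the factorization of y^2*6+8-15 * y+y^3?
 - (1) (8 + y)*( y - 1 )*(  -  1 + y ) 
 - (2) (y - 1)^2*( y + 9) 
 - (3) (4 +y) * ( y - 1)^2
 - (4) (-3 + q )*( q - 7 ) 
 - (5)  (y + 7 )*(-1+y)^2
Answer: 1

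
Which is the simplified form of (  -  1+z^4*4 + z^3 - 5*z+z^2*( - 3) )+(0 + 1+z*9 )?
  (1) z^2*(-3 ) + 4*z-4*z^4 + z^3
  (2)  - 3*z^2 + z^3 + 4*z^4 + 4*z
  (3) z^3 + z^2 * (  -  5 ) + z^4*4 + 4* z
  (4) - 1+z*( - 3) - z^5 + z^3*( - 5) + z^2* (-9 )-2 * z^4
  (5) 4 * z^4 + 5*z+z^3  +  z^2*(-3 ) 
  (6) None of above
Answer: 2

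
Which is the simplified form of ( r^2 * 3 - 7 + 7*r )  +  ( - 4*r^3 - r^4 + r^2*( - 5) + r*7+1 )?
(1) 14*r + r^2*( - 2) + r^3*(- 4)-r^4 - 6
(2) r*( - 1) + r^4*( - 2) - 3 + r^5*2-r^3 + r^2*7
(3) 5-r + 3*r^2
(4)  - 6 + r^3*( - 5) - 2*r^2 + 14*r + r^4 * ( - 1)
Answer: 1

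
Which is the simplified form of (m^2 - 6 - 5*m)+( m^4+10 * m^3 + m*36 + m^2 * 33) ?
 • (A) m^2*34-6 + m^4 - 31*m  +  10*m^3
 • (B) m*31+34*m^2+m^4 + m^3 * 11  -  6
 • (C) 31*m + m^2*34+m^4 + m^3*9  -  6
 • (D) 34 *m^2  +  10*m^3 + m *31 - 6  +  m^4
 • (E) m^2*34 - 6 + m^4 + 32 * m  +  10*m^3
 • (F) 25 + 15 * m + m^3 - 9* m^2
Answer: D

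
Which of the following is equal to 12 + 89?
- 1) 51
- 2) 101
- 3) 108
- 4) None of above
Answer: 2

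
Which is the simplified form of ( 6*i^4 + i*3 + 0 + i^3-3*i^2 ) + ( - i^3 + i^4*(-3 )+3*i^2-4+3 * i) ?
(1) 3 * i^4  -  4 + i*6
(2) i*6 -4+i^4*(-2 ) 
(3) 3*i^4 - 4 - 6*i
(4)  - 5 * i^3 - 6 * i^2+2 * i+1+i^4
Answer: 1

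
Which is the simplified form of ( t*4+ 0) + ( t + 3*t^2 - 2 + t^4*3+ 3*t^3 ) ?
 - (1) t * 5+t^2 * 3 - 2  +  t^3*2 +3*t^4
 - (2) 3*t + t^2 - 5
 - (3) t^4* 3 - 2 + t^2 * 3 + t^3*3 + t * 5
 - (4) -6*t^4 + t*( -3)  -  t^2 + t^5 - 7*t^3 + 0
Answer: 3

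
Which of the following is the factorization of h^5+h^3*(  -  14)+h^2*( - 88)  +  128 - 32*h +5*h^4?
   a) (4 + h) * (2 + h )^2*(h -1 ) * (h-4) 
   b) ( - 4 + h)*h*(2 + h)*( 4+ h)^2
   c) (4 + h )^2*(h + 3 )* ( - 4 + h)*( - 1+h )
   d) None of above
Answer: d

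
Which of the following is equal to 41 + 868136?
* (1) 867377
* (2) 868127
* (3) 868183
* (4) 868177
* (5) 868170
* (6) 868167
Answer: 4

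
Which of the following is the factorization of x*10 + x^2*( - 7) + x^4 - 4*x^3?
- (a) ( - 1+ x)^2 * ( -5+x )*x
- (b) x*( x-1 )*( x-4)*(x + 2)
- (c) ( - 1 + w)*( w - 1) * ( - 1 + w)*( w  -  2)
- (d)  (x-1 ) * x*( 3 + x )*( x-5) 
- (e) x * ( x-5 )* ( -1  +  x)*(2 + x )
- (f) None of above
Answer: e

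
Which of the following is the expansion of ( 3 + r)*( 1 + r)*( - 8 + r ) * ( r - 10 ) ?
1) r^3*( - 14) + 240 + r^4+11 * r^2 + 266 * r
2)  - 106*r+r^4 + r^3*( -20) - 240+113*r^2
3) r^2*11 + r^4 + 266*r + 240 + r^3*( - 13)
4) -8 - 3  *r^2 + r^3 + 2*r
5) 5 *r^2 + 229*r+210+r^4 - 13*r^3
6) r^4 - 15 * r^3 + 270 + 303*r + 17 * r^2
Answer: 1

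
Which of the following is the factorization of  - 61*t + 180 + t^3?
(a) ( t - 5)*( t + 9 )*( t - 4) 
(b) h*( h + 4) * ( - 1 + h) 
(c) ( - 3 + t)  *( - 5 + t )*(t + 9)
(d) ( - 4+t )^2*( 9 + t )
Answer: a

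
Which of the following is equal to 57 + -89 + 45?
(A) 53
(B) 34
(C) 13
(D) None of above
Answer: C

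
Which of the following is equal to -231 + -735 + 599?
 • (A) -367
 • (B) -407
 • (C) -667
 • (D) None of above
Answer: A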